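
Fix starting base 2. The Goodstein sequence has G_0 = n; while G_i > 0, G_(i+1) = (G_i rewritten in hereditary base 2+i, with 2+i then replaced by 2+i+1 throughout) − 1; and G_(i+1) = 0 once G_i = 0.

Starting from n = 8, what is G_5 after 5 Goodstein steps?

(0) 8|_2 = 2^(2 + 1) ↦ 3^(3 + 1)|_3 = 81 ⇒ 80
(1) 80|_3 = 2·3^3 + 2·3^2 + 2·3 + 2 ↦ 2·4^4 + 2·4^2 + 2·4 + 2|_4 = 554 ⇒ 553
(2) 553|_4 = 2·4^4 + 2·4^2 + 2·4 + 1 ↦ 2·5^5 + 2·5^2 + 2·5 + 1|_5 = 6311 ⇒ 6310
(3) 6310|_5 = 2·5^5 + 2·5^2 + 2·5 ↦ 2·6^6 + 2·6^2 + 2·6|_6 = 93396 ⇒ 93395
(4) 93395|_6 = 2·6^6 + 2·6^2 + 6 + 5 ↦ 2·7^7 + 2·7^2 + 7 + 5|_7 = 1647196 ⇒ 1647195

1647195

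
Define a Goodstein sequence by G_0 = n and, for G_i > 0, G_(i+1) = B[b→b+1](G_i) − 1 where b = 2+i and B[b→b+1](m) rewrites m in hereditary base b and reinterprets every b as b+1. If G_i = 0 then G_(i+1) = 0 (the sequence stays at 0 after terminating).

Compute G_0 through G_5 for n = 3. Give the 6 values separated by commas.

3, 3, 3, 2, 1, 0

(0) 3|_2 = 2 + 1 ↦ 3 + 1|_3 = 4 ⇒ 3
(1) 3|_3 = 3 ↦ 4|_4 = 4 ⇒ 3
(2) 3|_4 = 3 ↦ 3|_5 = 3 ⇒ 2
(3) 2|_5 = 2 ↦ 2|_6 = 2 ⇒ 1
(4) 1|_6 = 1 ↦ 1|_7 = 1 ⇒ 0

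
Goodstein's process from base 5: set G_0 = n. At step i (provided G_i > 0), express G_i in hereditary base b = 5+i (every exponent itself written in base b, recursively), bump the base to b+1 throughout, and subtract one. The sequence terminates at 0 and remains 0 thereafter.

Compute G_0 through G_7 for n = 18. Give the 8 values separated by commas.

18 —HB5→ 3·5 + 3 —bump→ 3·6 + 3 = 21 —(−1)→ 20
20 —HB6→ 3·6 + 2 —bump→ 3·7 + 2 = 23 —(−1)→ 22
22 —HB7→ 3·7 + 1 —bump→ 3·8 + 1 = 25 —(−1)→ 24
24 —HB8→ 3·8 —bump→ 3·9 = 27 —(−1)→ 26
26 —HB9→ 2·9 + 8 —bump→ 2·10 + 8 = 28 —(−1)→ 27
27 —HB10→ 2·10 + 7 —bump→ 2·11 + 7 = 29 —(−1)→ 28
28 —HB11→ 2·11 + 6 —bump→ 2·12 + 6 = 30 —(−1)→ 29

18, 20, 22, 24, 26, 27, 28, 29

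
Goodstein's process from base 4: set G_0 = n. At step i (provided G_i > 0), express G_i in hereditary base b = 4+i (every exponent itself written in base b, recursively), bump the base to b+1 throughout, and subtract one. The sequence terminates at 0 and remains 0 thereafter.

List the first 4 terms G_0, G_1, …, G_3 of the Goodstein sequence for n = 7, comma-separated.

7, 7, 7, 7

G_0=7  [base 4] 4 + 3  →[4↦5]→  5 + 3 = 8  −1 ⇒ G_1=7
G_1=7  [base 5] 5 + 2  →[5↦6]→  6 + 2 = 8  −1 ⇒ G_2=7
G_2=7  [base 6] 6 + 1  →[6↦7]→  7 + 1 = 8  −1 ⇒ G_3=7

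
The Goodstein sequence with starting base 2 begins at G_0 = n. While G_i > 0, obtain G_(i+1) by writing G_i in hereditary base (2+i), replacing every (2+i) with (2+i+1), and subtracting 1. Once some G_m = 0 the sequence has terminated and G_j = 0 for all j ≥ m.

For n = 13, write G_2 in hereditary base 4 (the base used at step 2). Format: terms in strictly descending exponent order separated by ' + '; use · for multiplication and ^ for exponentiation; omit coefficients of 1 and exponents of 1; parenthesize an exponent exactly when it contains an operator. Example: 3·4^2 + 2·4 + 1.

4^(4 + 1) + 3·4^3 + 3·4^2 + 3·4 + 3

i=0: 13 = 2^(2 + 1) + 2^2 + 1 (b=2); 2→3: 3^(3 + 1) + 3^3 + 1 = 109; 109−1 = 108
i=1: 108 = 3^(3 + 1) + 3^3 (b=3); 3→4: 4^(4 + 1) + 4^4 = 1280; 1280−1 = 1279
i=2: 1279 = 4^(4 + 1) + 3·4^3 + 3·4^2 + 3·4 + 3 (b=4); 4→5: 5^(5 + 1) + 3·5^3 + 3·5^2 + 3·5 + 3 = 16093; 16093−1 = 16092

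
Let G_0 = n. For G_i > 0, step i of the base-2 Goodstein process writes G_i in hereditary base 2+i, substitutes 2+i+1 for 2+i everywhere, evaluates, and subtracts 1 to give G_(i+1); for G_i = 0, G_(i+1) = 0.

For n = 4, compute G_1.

26

base 2: 4 = 2^2; at 3: 3^3 = 27; next = 26
base 3: 26 = 2·3^2 + 2·3 + 2; at 4: 2·4^2 + 2·4 + 2 = 42; next = 41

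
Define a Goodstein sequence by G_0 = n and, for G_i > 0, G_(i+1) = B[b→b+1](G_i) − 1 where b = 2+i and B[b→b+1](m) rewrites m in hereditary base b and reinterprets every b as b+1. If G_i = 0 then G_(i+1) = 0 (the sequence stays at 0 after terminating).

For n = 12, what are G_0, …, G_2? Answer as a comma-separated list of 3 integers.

[0] 12 ≡ 2^(2 + 1) + 2^2 (base 2). Lift 3: 108. −1: 107.
[1] 107 ≡ 3^(3 + 1) + 2·3^2 + 2·3 + 2 (base 3). Lift 4: 1066. −1: 1065.

12, 107, 1065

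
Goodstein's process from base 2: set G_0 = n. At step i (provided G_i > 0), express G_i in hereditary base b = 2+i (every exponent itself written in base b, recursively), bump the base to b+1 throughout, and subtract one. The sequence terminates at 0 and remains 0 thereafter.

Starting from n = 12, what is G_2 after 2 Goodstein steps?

(0) 12|_2 = 2^(2 + 1) + 2^2 ↦ 3^(3 + 1) + 3^3|_3 = 108 ⇒ 107
(1) 107|_3 = 3^(3 + 1) + 2·3^2 + 2·3 + 2 ↦ 4^(4 + 1) + 2·4^2 + 2·4 + 2|_4 = 1066 ⇒ 1065
(2) 1065|_4 = 4^(4 + 1) + 2·4^2 + 2·4 + 1 ↦ 5^(5 + 1) + 2·5^2 + 2·5 + 1|_5 = 15686 ⇒ 15685

1065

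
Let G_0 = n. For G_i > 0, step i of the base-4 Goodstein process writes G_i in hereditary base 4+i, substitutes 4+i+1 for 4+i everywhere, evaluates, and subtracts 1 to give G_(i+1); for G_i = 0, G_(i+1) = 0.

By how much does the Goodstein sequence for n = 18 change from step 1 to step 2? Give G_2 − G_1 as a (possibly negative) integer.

10

18 —HB4→ 4^2 + 2 —bump→ 5^2 + 2 = 27 —(−1)→ 26
26 —HB5→ 5^2 + 1 —bump→ 6^2 + 1 = 37 —(−1)→ 36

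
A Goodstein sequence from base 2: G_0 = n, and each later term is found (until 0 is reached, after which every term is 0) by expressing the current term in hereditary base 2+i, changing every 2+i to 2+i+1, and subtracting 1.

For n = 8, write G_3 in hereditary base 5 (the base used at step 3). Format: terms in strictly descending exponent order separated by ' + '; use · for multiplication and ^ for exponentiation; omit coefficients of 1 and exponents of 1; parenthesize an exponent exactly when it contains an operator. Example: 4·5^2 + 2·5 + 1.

8 —HB2→ 2^(2 + 1) —bump→ 3^(3 + 1) = 81 —(−1)→ 80
80 —HB3→ 2·3^3 + 2·3^2 + 2·3 + 2 —bump→ 2·4^4 + 2·4^2 + 2·4 + 2 = 554 —(−1)→ 553
553 —HB4→ 2·4^4 + 2·4^2 + 2·4 + 1 —bump→ 2·5^5 + 2·5^2 + 2·5 + 1 = 6311 —(−1)→ 6310
6310 —HB5→ 2·5^5 + 2·5^2 + 2·5 —bump→ 2·6^6 + 2·6^2 + 2·6 = 93396 —(−1)→ 93395

2·5^5 + 2·5^2 + 2·5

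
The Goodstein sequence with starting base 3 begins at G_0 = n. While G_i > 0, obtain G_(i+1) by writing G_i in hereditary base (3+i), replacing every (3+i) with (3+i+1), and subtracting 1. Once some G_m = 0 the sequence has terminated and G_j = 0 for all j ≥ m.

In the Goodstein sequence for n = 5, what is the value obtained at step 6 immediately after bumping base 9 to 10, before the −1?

2

i=0: 5 = 3 + 2 (b=3); 3→4: 4 + 2 = 6; 6−1 = 5
i=1: 5 = 4 + 1 (b=4); 4→5: 5 + 1 = 6; 6−1 = 5
i=2: 5 = 5 (b=5); 5→6: 6 = 6; 6−1 = 5
i=3: 5 = 5 (b=6); 6→7: 5 = 5; 5−1 = 4
i=4: 4 = 4 (b=7); 7→8: 4 = 4; 4−1 = 3
i=5: 3 = 3 (b=8); 8→9: 3 = 3; 3−1 = 2
i=6: 2 = 2 (b=9); 9→10: 2 = 2; 2−1 = 1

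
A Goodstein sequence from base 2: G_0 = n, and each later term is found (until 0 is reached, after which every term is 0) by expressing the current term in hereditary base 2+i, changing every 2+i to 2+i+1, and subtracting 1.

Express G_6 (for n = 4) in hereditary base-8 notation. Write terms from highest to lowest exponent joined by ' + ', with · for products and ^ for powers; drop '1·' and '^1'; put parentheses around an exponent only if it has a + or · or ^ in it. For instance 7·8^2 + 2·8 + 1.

G_0 = 4. HB_2(4) = 2^2. Bump = 27. G_1 = 26.
G_1 = 26. HB_3(26) = 2·3^2 + 2·3 + 2. Bump = 42. G_2 = 41.
G_2 = 41. HB_4(41) = 2·4^2 + 2·4 + 1. Bump = 61. G_3 = 60.
G_3 = 60. HB_5(60) = 2·5^2 + 2·5. Bump = 84. G_4 = 83.
G_4 = 83. HB_6(83) = 2·6^2 + 6 + 5. Bump = 110. G_5 = 109.
G_5 = 109. HB_7(109) = 2·7^2 + 7 + 4. Bump = 140. G_6 = 139.
G_6 = 139. HB_8(139) = 2·8^2 + 8 + 3. Bump = 174. G_7 = 173.

2·8^2 + 8 + 3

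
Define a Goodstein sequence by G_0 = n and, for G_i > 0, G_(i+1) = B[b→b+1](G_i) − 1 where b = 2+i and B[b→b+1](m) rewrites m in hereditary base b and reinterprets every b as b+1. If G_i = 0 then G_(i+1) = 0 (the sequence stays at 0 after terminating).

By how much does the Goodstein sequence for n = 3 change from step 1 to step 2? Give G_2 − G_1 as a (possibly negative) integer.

0

i=0: 3 = 2 + 1 (b=2); 2→3: 3 + 1 = 4; 4−1 = 3
i=1: 3 = 3 (b=3); 3→4: 4 = 4; 4−1 = 3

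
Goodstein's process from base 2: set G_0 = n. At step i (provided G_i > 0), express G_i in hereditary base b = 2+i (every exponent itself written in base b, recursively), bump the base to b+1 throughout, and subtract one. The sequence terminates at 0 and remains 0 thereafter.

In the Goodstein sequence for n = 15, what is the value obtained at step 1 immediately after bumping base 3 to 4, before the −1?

1284

G_0 = 15. HB_2(15) = 2^(2 + 1) + 2^2 + 2 + 1. Bump = 112. G_1 = 111.
G_1 = 111. HB_3(111) = 3^(3 + 1) + 3^3 + 3. Bump = 1284. G_2 = 1283.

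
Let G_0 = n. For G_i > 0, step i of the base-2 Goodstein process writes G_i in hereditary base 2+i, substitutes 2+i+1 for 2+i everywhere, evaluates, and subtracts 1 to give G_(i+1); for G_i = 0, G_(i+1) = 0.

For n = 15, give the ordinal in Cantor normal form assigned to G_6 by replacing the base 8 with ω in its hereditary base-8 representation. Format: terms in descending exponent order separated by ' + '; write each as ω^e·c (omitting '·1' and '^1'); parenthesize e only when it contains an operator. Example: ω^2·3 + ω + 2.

base 2: 15 = 2^(2 + 1) + 2^2 + 2 + 1; at 3: 3^(3 + 1) + 3^3 + 3 + 1 = 112; next = 111
base 3: 111 = 3^(3 + 1) + 3^3 + 3; at 4: 4^(4 + 1) + 4^4 + 4 = 1284; next = 1283
base 4: 1283 = 4^(4 + 1) + 4^4 + 3; at 5: 5^(5 + 1) + 5^5 + 3 = 18753; next = 18752
base 5: 18752 = 5^(5 + 1) + 5^5 + 2; at 6: 6^(6 + 1) + 6^6 + 2 = 326594; next = 326593
base 6: 326593 = 6^(6 + 1) + 6^6 + 1; at 7: 7^(7 + 1) + 7^7 + 1 = 6588345; next = 6588344
base 7: 6588344 = 7^(7 + 1) + 7^7; at 8: 8^(8 + 1) + 8^8 = 150994944; next = 150994943

ω^(ω + 1) + ω^7·7 + ω^6·7 + ω^5·7 + ω^4·7 + ω^3·7 + ω^2·7 + ω·7 + 7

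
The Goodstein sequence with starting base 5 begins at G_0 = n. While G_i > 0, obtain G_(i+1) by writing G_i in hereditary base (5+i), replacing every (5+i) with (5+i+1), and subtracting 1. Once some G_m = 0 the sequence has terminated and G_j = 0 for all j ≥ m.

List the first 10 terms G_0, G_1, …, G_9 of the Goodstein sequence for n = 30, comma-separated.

30, 41, 53, 67, 83, 101, 121, 143, 153, 163

step 0: 30 = 5^2 + 5; sub 6 for 5: 6^2 + 6; = 42; G_1 = 42−1 = 41
step 1: 41 = 6^2 + 5; sub 7 for 6: 7^2 + 5; = 54; G_2 = 54−1 = 53
step 2: 53 = 7^2 + 4; sub 8 for 7: 8^2 + 4; = 68; G_3 = 68−1 = 67
step 3: 67 = 8^2 + 3; sub 9 for 8: 9^2 + 3; = 84; G_4 = 84−1 = 83
step 4: 83 = 9^2 + 2; sub 10 for 9: 10^2 + 2; = 102; G_5 = 102−1 = 101
step 5: 101 = 10^2 + 1; sub 11 for 10: 11^2 + 1; = 122; G_6 = 122−1 = 121
step 6: 121 = 11^2; sub 12 for 11: 12^2; = 144; G_7 = 144−1 = 143
step 7: 143 = 11·12 + 11; sub 13 for 12: 11·13 + 11; = 154; G_8 = 154−1 = 153
step 8: 153 = 11·13 + 10; sub 14 for 13: 11·14 + 10; = 164; G_9 = 164−1 = 163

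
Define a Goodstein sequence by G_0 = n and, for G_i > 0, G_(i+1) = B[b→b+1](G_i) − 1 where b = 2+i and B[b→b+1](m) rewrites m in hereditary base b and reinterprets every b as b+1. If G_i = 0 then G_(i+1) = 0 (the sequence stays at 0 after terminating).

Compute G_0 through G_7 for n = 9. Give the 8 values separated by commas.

9, 81, 1023, 9842, 140743, 2471826, 50333399, 1162263921

step 0: 9 = 2^(2 + 1) + 1; sub 3 for 2: 3^(3 + 1) + 1; = 82; G_1 = 82−1 = 81
step 1: 81 = 3^(3 + 1); sub 4 for 3: 4^(4 + 1); = 1024; G_2 = 1024−1 = 1023
step 2: 1023 = 3·4^4 + 3·4^3 + 3·4^2 + 3·4 + 3; sub 5 for 4: 3·5^5 + 3·5^3 + 3·5^2 + 3·5 + 3; = 9843; G_3 = 9843−1 = 9842
step 3: 9842 = 3·5^5 + 3·5^3 + 3·5^2 + 3·5 + 2; sub 6 for 5: 3·6^6 + 3·6^3 + 3·6^2 + 3·6 + 2; = 140744; G_4 = 140744−1 = 140743
step 4: 140743 = 3·6^6 + 3·6^3 + 3·6^2 + 3·6 + 1; sub 7 for 6: 3·7^7 + 3·7^3 + 3·7^2 + 3·7 + 1; = 2471827; G_5 = 2471827−1 = 2471826
step 5: 2471826 = 3·7^7 + 3·7^3 + 3·7^2 + 3·7; sub 8 for 7: 3·8^8 + 3·8^3 + 3·8^2 + 3·8; = 50333400; G_6 = 50333400−1 = 50333399
step 6: 50333399 = 3·8^8 + 3·8^3 + 3·8^2 + 2·8 + 7; sub 9 for 8: 3·9^9 + 3·9^3 + 3·9^2 + 2·9 + 7; = 1162263922; G_7 = 1162263922−1 = 1162263921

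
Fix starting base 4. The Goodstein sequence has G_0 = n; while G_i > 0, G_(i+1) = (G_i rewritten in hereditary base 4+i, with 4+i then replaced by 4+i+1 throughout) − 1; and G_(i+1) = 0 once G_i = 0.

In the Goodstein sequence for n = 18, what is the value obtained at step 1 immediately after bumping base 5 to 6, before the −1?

37

base 4: 18 = 4^2 + 2; at 5: 5^2 + 2 = 27; next = 26
base 5: 26 = 5^2 + 1; at 6: 6^2 + 1 = 37; next = 36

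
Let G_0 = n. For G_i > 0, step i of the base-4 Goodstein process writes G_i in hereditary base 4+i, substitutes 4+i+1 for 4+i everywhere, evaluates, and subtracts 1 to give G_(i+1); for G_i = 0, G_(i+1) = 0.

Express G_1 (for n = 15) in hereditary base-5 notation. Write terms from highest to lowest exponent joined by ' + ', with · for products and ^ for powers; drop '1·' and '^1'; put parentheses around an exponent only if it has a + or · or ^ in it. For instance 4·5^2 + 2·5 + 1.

3·5 + 2

[0] 15 ≡ 3·4 + 3 (base 4). Lift 5: 18. −1: 17.
[1] 17 ≡ 3·5 + 2 (base 5). Lift 6: 20. −1: 19.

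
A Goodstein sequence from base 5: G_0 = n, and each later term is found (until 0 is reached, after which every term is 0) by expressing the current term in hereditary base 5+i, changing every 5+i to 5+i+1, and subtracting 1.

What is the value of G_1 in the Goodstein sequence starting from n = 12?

12 —HB5→ 2·5 + 2 —bump→ 2·6 + 2 = 14 —(−1)→ 13
13 —HB6→ 2·6 + 1 —bump→ 2·7 + 1 = 15 —(−1)→ 14

13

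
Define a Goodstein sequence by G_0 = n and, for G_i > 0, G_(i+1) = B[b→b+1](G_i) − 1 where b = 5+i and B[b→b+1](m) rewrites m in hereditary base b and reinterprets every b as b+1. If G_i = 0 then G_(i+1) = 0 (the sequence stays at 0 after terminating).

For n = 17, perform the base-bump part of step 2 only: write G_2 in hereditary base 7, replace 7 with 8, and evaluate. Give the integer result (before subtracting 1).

step 0: 17 = 3·5 + 2; sub 6 for 5: 3·6 + 2; = 20; G_1 = 20−1 = 19
step 1: 19 = 3·6 + 1; sub 7 for 6: 3·7 + 1; = 22; G_2 = 22−1 = 21
step 2: 21 = 3·7; sub 8 for 7: 3·8; = 24; G_3 = 24−1 = 23

24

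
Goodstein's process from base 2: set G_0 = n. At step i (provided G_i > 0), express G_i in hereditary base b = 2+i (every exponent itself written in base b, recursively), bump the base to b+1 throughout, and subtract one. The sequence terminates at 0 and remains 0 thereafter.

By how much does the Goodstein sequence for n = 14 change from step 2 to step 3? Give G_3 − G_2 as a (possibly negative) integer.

17469

step 0: 14 = 2^(2 + 1) + 2^2 + 2; sub 3 for 2: 3^(3 + 1) + 3^3 + 3; = 111; G_1 = 111−1 = 110
step 1: 110 = 3^(3 + 1) + 3^3 + 2; sub 4 for 3: 4^(4 + 1) + 4^4 + 2; = 1282; G_2 = 1282−1 = 1281
step 2: 1281 = 4^(4 + 1) + 4^4 + 1; sub 5 for 4: 5^(5 + 1) + 5^5 + 1; = 18751; G_3 = 18751−1 = 18750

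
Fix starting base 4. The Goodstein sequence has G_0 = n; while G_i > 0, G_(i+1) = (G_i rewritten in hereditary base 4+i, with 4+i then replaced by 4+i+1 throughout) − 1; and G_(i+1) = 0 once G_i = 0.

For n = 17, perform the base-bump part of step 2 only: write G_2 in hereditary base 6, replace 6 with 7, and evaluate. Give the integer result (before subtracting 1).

G_0 = 17. HB_4(17) = 4^2 + 1. Bump = 26. G_1 = 25.
G_1 = 25. HB_5(25) = 5^2. Bump = 36. G_2 = 35.
G_2 = 35. HB_6(35) = 5·6 + 5. Bump = 40. G_3 = 39.

40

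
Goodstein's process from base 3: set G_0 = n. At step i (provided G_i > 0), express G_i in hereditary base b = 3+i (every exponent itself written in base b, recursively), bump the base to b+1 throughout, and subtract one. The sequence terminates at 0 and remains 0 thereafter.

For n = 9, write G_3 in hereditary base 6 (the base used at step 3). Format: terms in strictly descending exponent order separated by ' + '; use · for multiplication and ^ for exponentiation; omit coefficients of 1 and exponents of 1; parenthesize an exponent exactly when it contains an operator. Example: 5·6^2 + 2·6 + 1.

3·6 + 1

base 3: 9 = 3^2; at 4: 4^2 = 16; next = 15
base 4: 15 = 3·4 + 3; at 5: 3·5 + 3 = 18; next = 17
base 5: 17 = 3·5 + 2; at 6: 3·6 + 2 = 20; next = 19
base 6: 19 = 3·6 + 1; at 7: 3·7 + 1 = 22; next = 21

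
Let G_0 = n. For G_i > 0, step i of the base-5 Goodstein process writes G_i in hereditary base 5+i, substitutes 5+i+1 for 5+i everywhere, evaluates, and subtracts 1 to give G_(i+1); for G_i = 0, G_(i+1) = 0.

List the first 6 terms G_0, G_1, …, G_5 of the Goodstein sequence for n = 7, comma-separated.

7, 7, 7, 7, 6, 5

7 —HB5→ 5 + 2 —bump→ 6 + 2 = 8 —(−1)→ 7
7 —HB6→ 6 + 1 —bump→ 7 + 1 = 8 —(−1)→ 7
7 —HB7→ 7 —bump→ 8 = 8 —(−1)→ 7
7 —HB8→ 7 —bump→ 7 = 7 —(−1)→ 6
6 —HB9→ 6 —bump→ 6 = 6 —(−1)→ 5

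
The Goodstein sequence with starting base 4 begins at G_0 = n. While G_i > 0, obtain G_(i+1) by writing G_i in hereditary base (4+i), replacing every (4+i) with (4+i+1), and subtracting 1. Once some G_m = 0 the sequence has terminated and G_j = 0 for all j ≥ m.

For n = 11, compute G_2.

13

base 4: 11 = 2·4 + 3; at 5: 2·5 + 3 = 13; next = 12
base 5: 12 = 2·5 + 2; at 6: 2·6 + 2 = 14; next = 13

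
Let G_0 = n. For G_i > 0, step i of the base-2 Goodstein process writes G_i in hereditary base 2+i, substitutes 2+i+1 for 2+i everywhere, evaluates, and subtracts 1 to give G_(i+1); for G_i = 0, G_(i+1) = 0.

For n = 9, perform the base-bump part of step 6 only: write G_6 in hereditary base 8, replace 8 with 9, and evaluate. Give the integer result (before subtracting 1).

[0] 9 ≡ 2^(2 + 1) + 1 (base 2). Lift 3: 82. −1: 81.
[1] 81 ≡ 3^(3 + 1) (base 3). Lift 4: 1024. −1: 1023.
[2] 1023 ≡ 3·4^4 + 3·4^3 + 3·4^2 + 3·4 + 3 (base 4). Lift 5: 9843. −1: 9842.
[3] 9842 ≡ 3·5^5 + 3·5^3 + 3·5^2 + 3·5 + 2 (base 5). Lift 6: 140744. −1: 140743.
[4] 140743 ≡ 3·6^6 + 3·6^3 + 3·6^2 + 3·6 + 1 (base 6). Lift 7: 2471827. −1: 2471826.
[5] 2471826 ≡ 3·7^7 + 3·7^3 + 3·7^2 + 3·7 (base 7). Lift 8: 50333400. −1: 50333399.
[6] 50333399 ≡ 3·8^8 + 3·8^3 + 3·8^2 + 2·8 + 7 (base 8). Lift 9: 1162263922. −1: 1162263921.

1162263922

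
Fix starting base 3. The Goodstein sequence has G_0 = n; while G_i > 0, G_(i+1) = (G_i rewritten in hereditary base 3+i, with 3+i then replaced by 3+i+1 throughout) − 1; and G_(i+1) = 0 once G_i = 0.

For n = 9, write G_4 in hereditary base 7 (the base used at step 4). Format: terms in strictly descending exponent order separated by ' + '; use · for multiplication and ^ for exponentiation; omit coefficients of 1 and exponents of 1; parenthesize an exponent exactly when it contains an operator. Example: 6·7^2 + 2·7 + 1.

3·7

base 3: 9 = 3^2; at 4: 4^2 = 16; next = 15
base 4: 15 = 3·4 + 3; at 5: 3·5 + 3 = 18; next = 17
base 5: 17 = 3·5 + 2; at 6: 3·6 + 2 = 20; next = 19
base 6: 19 = 3·6 + 1; at 7: 3·7 + 1 = 22; next = 21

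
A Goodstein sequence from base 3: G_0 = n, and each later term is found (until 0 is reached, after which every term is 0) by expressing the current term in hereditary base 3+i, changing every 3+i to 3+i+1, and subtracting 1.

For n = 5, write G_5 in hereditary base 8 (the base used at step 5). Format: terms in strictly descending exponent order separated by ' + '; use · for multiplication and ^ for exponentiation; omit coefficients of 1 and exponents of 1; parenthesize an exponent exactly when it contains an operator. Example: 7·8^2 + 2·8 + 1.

3

5 —HB3→ 3 + 2 —bump→ 4 + 2 = 6 —(−1)→ 5
5 —HB4→ 4 + 1 —bump→ 5 + 1 = 6 —(−1)→ 5
5 —HB5→ 5 —bump→ 6 = 6 —(−1)→ 5
5 —HB6→ 5 —bump→ 5 = 5 —(−1)→ 4
4 —HB7→ 4 —bump→ 4 = 4 —(−1)→ 3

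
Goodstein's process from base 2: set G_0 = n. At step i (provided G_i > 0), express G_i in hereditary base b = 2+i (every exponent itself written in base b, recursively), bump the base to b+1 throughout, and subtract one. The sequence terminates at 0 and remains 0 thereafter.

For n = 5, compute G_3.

base 2: 5 = 2^2 + 1; at 3: 3^3 + 1 = 28; next = 27
base 3: 27 = 3^3; at 4: 4^4 = 256; next = 255
base 4: 255 = 3·4^3 + 3·4^2 + 3·4 + 3; at 5: 3·5^3 + 3·5^2 + 3·5 + 3 = 468; next = 467
base 5: 467 = 3·5^3 + 3·5^2 + 3·5 + 2; at 6: 3·6^3 + 3·6^2 + 3·6 + 2 = 776; next = 775

467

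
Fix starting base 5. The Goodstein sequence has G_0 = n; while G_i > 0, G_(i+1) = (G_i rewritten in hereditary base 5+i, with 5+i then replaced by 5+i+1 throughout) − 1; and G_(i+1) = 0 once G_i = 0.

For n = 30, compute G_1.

41

base 5: 30 = 5^2 + 5; at 6: 6^2 + 6 = 42; next = 41
base 6: 41 = 6^2 + 5; at 7: 7^2 + 5 = 54; next = 53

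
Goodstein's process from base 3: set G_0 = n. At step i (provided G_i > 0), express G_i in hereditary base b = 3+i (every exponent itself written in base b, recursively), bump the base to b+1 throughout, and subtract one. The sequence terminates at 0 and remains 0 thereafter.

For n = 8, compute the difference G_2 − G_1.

1

8 —HB3→ 2·3 + 2 —bump→ 2·4 + 2 = 10 —(−1)→ 9
9 —HB4→ 2·4 + 1 —bump→ 2·5 + 1 = 11 —(−1)→ 10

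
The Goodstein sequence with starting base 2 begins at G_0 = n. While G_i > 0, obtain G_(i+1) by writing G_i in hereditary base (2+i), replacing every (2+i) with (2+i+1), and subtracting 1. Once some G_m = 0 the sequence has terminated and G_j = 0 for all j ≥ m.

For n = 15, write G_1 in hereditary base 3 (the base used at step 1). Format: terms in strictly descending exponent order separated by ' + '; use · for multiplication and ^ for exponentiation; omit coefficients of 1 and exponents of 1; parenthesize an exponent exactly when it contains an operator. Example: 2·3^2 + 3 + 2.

3^(3 + 1) + 3^3 + 3

base 2: 15 = 2^(2 + 1) + 2^2 + 2 + 1; at 3: 3^(3 + 1) + 3^3 + 3 + 1 = 112; next = 111
base 3: 111 = 3^(3 + 1) + 3^3 + 3; at 4: 4^(4 + 1) + 4^4 + 4 = 1284; next = 1283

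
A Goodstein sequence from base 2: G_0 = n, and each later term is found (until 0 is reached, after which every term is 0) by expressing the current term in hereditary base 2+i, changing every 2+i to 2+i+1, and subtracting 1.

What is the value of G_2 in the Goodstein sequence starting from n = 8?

step 0: 8 = 2^(2 + 1); sub 3 for 2: 3^(3 + 1); = 81; G_1 = 81−1 = 80
step 1: 80 = 2·3^3 + 2·3^2 + 2·3 + 2; sub 4 for 3: 2·4^4 + 2·4^2 + 2·4 + 2; = 554; G_2 = 554−1 = 553

553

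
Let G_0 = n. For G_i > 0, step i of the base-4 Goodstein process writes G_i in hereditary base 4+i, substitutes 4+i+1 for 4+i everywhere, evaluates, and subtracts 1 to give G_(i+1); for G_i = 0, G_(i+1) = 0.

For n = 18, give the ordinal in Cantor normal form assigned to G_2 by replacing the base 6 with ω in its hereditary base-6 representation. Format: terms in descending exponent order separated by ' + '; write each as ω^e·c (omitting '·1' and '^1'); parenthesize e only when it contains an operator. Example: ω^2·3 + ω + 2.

G_0 = 18. HB_4(18) = 4^2 + 2. Bump = 27. G_1 = 26.
G_1 = 26. HB_5(26) = 5^2 + 1. Bump = 37. G_2 = 36.

ω^2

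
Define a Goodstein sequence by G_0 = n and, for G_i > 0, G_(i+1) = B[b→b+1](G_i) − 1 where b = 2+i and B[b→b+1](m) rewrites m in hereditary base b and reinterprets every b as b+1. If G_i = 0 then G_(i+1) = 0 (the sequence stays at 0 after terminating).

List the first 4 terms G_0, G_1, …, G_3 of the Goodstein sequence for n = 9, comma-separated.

step 0: 9 = 2^(2 + 1) + 1; sub 3 for 2: 3^(3 + 1) + 1; = 82; G_1 = 82−1 = 81
step 1: 81 = 3^(3 + 1); sub 4 for 3: 4^(4 + 1); = 1024; G_2 = 1024−1 = 1023
step 2: 1023 = 3·4^4 + 3·4^3 + 3·4^2 + 3·4 + 3; sub 5 for 4: 3·5^5 + 3·5^3 + 3·5^2 + 3·5 + 3; = 9843; G_3 = 9843−1 = 9842

9, 81, 1023, 9842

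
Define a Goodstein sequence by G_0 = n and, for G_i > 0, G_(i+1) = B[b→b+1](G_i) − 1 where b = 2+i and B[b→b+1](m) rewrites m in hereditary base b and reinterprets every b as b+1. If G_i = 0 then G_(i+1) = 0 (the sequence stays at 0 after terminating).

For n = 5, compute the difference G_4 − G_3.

(0) 5|_2 = 2^2 + 1 ↦ 3^3 + 1|_3 = 28 ⇒ 27
(1) 27|_3 = 3^3 ↦ 4^4|_4 = 256 ⇒ 255
(2) 255|_4 = 3·4^3 + 3·4^2 + 3·4 + 3 ↦ 3·5^3 + 3·5^2 + 3·5 + 3|_5 = 468 ⇒ 467
(3) 467|_5 = 3·5^3 + 3·5^2 + 3·5 + 2 ↦ 3·6^3 + 3·6^2 + 3·6 + 2|_6 = 776 ⇒ 775

308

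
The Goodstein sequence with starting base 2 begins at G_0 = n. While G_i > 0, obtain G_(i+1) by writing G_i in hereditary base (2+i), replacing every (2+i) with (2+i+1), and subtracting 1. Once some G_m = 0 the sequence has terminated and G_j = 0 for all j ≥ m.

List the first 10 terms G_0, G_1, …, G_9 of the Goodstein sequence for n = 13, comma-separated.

G_0=13  [base 2] 2^(2 + 1) + 2^2 + 1  →[2↦3]→  3^(3 + 1) + 3^3 + 1 = 109  −1 ⇒ G_1=108
G_1=108  [base 3] 3^(3 + 1) + 3^3  →[3↦4]→  4^(4 + 1) + 4^4 = 1280  −1 ⇒ G_2=1279
G_2=1279  [base 4] 4^(4 + 1) + 3·4^3 + 3·4^2 + 3·4 + 3  →[4↦5]→  5^(5 + 1) + 3·5^3 + 3·5^2 + 3·5 + 3 = 16093  −1 ⇒ G_3=16092
G_3=16092  [base 5] 5^(5 + 1) + 3·5^3 + 3·5^2 + 3·5 + 2  →[5↦6]→  6^(6 + 1) + 3·6^3 + 3·6^2 + 3·6 + 2 = 280712  −1 ⇒ G_4=280711
G_4=280711  [base 6] 6^(6 + 1) + 3·6^3 + 3·6^2 + 3·6 + 1  →[6↦7]→  7^(7 + 1) + 3·7^3 + 3·7^2 + 3·7 + 1 = 5765999  −1 ⇒ G_5=5765998
G_5=5765998  [base 7] 7^(7 + 1) + 3·7^3 + 3·7^2 + 3·7  →[7↦8]→  8^(8 + 1) + 3·8^3 + 3·8^2 + 3·8 = 134219480  −1 ⇒ G_6=134219479
G_6=134219479  [base 8] 8^(8 + 1) + 3·8^3 + 3·8^2 + 2·8 + 7  →[8↦9]→  9^(9 + 1) + 3·9^3 + 3·9^2 + 2·9 + 7 = 3486786856  −1 ⇒ G_7=3486786855
G_7=3486786855  [base 9] 9^(9 + 1) + 3·9^3 + 3·9^2 + 2·9 + 6  →[9↦10]→  10^(10 + 1) + 3·10^3 + 3·10^2 + 2·10 + 6 = 100000003326  −1 ⇒ G_8=100000003325
G_8=100000003325  [base 10] 10^(10 + 1) + 3·10^3 + 3·10^2 + 2·10 + 5  →[10↦11]→  11^(11 + 1) + 3·11^3 + 3·11^2 + 2·11 + 5 = 3138428381104  −1 ⇒ G_9=3138428381103

13, 108, 1279, 16092, 280711, 5765998, 134219479, 3486786855, 100000003325, 3138428381103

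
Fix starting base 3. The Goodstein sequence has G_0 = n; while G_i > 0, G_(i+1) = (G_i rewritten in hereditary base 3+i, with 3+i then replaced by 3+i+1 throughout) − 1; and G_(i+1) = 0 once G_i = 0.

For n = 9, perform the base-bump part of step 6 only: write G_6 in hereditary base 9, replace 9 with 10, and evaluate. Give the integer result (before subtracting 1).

(0) 9|_3 = 3^2 ↦ 4^2|_4 = 16 ⇒ 15
(1) 15|_4 = 3·4 + 3 ↦ 3·5 + 3|_5 = 18 ⇒ 17
(2) 17|_5 = 3·5 + 2 ↦ 3·6 + 2|_6 = 20 ⇒ 19
(3) 19|_6 = 3·6 + 1 ↦ 3·7 + 1|_7 = 22 ⇒ 21
(4) 21|_7 = 3·7 ↦ 3·8|_8 = 24 ⇒ 23
(5) 23|_8 = 2·8 + 7 ↦ 2·9 + 7|_9 = 25 ⇒ 24
(6) 24|_9 = 2·9 + 6 ↦ 2·10 + 6|_10 = 26 ⇒ 25

26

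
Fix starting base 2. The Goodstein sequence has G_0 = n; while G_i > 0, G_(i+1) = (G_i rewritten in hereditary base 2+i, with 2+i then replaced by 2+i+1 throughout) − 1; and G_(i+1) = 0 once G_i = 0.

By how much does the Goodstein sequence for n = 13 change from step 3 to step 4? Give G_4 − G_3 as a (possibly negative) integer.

i=0: 13 = 2^(2 + 1) + 2^2 + 1 (b=2); 2→3: 3^(3 + 1) + 3^3 + 1 = 109; 109−1 = 108
i=1: 108 = 3^(3 + 1) + 3^3 (b=3); 3→4: 4^(4 + 1) + 4^4 = 1280; 1280−1 = 1279
i=2: 1279 = 4^(4 + 1) + 3·4^3 + 3·4^2 + 3·4 + 3 (b=4); 4→5: 5^(5 + 1) + 3·5^3 + 3·5^2 + 3·5 + 3 = 16093; 16093−1 = 16092
i=3: 16092 = 5^(5 + 1) + 3·5^3 + 3·5^2 + 3·5 + 2 (b=5); 5→6: 6^(6 + 1) + 3·6^3 + 3·6^2 + 3·6 + 2 = 280712; 280712−1 = 280711

264619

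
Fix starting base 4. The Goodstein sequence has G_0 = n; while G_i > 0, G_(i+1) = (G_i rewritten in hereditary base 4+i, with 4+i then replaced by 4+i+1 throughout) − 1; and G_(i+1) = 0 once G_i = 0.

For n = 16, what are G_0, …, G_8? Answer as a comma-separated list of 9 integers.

16, 24, 27, 30, 33, 36, 39, 41, 43

G_0=16  [base 4] 4^2  →[4↦5]→  5^2 = 25  −1 ⇒ G_1=24
G_1=24  [base 5] 4·5 + 4  →[5↦6]→  4·6 + 4 = 28  −1 ⇒ G_2=27
G_2=27  [base 6] 4·6 + 3  →[6↦7]→  4·7 + 3 = 31  −1 ⇒ G_3=30
G_3=30  [base 7] 4·7 + 2  →[7↦8]→  4·8 + 2 = 34  −1 ⇒ G_4=33
G_4=33  [base 8] 4·8 + 1  →[8↦9]→  4·9 + 1 = 37  −1 ⇒ G_5=36
G_5=36  [base 9] 4·9  →[9↦10]→  4·10 = 40  −1 ⇒ G_6=39
G_6=39  [base 10] 3·10 + 9  →[10↦11]→  3·11 + 9 = 42  −1 ⇒ G_7=41
G_7=41  [base 11] 3·11 + 8  →[11↦12]→  3·12 + 8 = 44  −1 ⇒ G_8=43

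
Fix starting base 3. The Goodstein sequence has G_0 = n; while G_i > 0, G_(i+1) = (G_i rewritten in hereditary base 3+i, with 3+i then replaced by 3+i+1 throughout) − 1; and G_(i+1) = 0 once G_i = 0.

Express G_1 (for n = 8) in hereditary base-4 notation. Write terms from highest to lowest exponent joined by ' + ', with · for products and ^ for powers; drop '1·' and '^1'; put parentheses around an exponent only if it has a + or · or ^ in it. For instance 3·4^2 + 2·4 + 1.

(0) 8|_3 = 2·3 + 2 ↦ 2·4 + 2|_4 = 10 ⇒ 9
(1) 9|_4 = 2·4 + 1 ↦ 2·5 + 1|_5 = 11 ⇒ 10

2·4 + 1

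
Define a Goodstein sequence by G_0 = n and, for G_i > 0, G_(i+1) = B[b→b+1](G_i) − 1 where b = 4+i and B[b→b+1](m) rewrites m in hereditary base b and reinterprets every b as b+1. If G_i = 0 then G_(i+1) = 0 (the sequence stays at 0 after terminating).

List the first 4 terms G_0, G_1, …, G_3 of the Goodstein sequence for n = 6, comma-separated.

base 4: 6 = 4 + 2; at 5: 5 + 2 = 7; next = 6
base 5: 6 = 5 + 1; at 6: 6 + 1 = 7; next = 6
base 6: 6 = 6; at 7: 7 = 7; next = 6

6, 6, 6, 6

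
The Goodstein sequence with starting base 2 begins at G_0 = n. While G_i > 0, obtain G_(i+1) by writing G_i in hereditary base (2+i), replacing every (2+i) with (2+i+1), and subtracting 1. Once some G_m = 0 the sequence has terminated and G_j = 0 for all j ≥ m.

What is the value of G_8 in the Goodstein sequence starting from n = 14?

step 0: 14 = 2^(2 + 1) + 2^2 + 2; sub 3 for 2: 3^(3 + 1) + 3^3 + 3; = 111; G_1 = 111−1 = 110
step 1: 110 = 3^(3 + 1) + 3^3 + 2; sub 4 for 3: 4^(4 + 1) + 4^4 + 2; = 1282; G_2 = 1282−1 = 1281
step 2: 1281 = 4^(4 + 1) + 4^4 + 1; sub 5 for 4: 5^(5 + 1) + 5^5 + 1; = 18751; G_3 = 18751−1 = 18750
step 3: 18750 = 5^(5 + 1) + 5^5; sub 6 for 5: 6^(6 + 1) + 6^6; = 326592; G_4 = 326592−1 = 326591
step 4: 326591 = 6^(6 + 1) + 5·6^5 + 5·6^4 + 5·6^3 + 5·6^2 + 5·6 + 5; sub 7 for 6: 7^(7 + 1) + 5·7^5 + 5·7^4 + 5·7^3 + 5·7^2 + 5·7 + 5; = 5862841; G_5 = 5862841−1 = 5862840
step 5: 5862840 = 7^(7 + 1) + 5·7^5 + 5·7^4 + 5·7^3 + 5·7^2 + 5·7 + 4; sub 8 for 7: 8^(8 + 1) + 5·8^5 + 5·8^4 + 5·8^3 + 5·8^2 + 5·8 + 4; = 134404972; G_6 = 134404972−1 = 134404971
step 6: 134404971 = 8^(8 + 1) + 5·8^5 + 5·8^4 + 5·8^3 + 5·8^2 + 5·8 + 3; sub 9 for 8: 9^(9 + 1) + 5·9^5 + 5·9^4 + 5·9^3 + 5·9^2 + 5·9 + 3; = 3487116549; G_7 = 3487116549−1 = 3487116548
step 7: 3487116548 = 9^(9 + 1) + 5·9^5 + 5·9^4 + 5·9^3 + 5·9^2 + 5·9 + 2; sub 10 for 9: 10^(10 + 1) + 5·10^5 + 5·10^4 + 5·10^3 + 5·10^2 + 5·10 + 2; = 100000555552; G_8 = 100000555552−1 = 100000555551

100000555551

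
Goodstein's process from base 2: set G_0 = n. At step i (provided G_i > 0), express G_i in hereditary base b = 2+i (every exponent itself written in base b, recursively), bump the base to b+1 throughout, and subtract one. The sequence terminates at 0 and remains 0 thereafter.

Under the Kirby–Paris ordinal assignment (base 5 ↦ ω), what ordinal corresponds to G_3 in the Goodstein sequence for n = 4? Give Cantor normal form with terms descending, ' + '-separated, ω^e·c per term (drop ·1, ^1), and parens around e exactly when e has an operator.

G_0 = 4. HB_2(4) = 2^2. Bump = 27. G_1 = 26.
G_1 = 26. HB_3(26) = 2·3^2 + 2·3 + 2. Bump = 42. G_2 = 41.
G_2 = 41. HB_4(41) = 2·4^2 + 2·4 + 1. Bump = 61. G_3 = 60.
G_3 = 60. HB_5(60) = 2·5^2 + 2·5. Bump = 84. G_4 = 83.

ω^2·2 + ω·2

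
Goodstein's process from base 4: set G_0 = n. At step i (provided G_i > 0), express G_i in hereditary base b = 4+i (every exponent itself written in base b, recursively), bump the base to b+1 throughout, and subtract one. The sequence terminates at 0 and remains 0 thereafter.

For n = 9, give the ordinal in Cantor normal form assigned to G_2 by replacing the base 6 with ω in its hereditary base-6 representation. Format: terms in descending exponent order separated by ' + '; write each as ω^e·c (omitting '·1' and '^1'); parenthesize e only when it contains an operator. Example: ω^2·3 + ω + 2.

(0) 9|_4 = 2·4 + 1 ↦ 2·5 + 1|_5 = 11 ⇒ 10
(1) 10|_5 = 2·5 ↦ 2·6|_6 = 12 ⇒ 11
(2) 11|_6 = 6 + 5 ↦ 7 + 5|_7 = 12 ⇒ 11

ω + 5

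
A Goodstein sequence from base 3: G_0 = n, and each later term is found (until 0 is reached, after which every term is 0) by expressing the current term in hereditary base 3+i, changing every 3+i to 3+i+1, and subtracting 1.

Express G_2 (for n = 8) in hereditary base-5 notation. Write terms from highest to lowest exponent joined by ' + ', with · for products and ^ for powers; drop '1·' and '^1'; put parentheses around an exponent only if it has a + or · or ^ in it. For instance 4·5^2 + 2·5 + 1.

2·5

[0] 8 ≡ 2·3 + 2 (base 3). Lift 4: 10. −1: 9.
[1] 9 ≡ 2·4 + 1 (base 4). Lift 5: 11. −1: 10.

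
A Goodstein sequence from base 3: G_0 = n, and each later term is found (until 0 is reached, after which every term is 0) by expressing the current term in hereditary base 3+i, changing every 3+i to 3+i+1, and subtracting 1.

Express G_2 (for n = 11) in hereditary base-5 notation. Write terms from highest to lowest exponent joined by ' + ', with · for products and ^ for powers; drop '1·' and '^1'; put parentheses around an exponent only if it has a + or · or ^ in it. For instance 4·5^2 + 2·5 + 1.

11 —HB3→ 3^2 + 2 —bump→ 4^2 + 2 = 18 —(−1)→ 17
17 —HB4→ 4^2 + 1 —bump→ 5^2 + 1 = 26 —(−1)→ 25
25 —HB5→ 5^2 —bump→ 6^2 = 36 —(−1)→ 35

5^2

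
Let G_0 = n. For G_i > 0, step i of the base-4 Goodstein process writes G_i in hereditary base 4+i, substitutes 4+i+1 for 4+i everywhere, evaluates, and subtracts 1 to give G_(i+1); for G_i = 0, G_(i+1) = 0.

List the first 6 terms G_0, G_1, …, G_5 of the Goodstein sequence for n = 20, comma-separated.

20, 29, 39, 51, 65, 81

G_0 = 20. HB_4(20) = 4^2 + 4. Bump = 30. G_1 = 29.
G_1 = 29. HB_5(29) = 5^2 + 4. Bump = 40. G_2 = 39.
G_2 = 39. HB_6(39) = 6^2 + 3. Bump = 52. G_3 = 51.
G_3 = 51. HB_7(51) = 7^2 + 2. Bump = 66. G_4 = 65.
G_4 = 65. HB_8(65) = 8^2 + 1. Bump = 82. G_5 = 81.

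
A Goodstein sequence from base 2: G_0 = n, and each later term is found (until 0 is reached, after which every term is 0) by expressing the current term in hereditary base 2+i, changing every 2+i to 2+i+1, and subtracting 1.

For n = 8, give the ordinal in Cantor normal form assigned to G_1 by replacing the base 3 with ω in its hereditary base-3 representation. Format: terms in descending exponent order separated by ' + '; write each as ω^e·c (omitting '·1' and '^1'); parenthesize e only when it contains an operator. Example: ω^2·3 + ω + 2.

ω^ω·2 + ω^2·2 + ω·2 + 2

[0] 8 ≡ 2^(2 + 1) (base 2). Lift 3: 81. −1: 80.
[1] 80 ≡ 2·3^3 + 2·3^2 + 2·3 + 2 (base 3). Lift 4: 554. −1: 553.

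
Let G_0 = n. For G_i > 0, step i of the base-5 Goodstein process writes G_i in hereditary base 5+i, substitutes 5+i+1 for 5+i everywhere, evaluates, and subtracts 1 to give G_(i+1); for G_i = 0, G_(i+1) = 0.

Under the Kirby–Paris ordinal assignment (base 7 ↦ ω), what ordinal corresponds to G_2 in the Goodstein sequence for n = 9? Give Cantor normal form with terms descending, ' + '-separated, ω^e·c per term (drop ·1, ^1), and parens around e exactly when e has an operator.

9 —HB5→ 5 + 4 —bump→ 6 + 4 = 10 —(−1)→ 9
9 —HB6→ 6 + 3 —bump→ 7 + 3 = 10 —(−1)→ 9
9 —HB7→ 7 + 2 —bump→ 8 + 2 = 10 —(−1)→ 9

ω + 2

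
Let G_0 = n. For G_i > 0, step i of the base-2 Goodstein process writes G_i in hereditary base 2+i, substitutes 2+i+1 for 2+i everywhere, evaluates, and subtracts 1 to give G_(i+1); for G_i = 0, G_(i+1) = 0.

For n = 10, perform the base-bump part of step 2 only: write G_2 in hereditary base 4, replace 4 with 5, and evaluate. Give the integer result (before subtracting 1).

i=0: 10 = 2^(2 + 1) + 2 (b=2); 2→3: 3^(3 + 1) + 3 = 84; 84−1 = 83
i=1: 83 = 3^(3 + 1) + 2 (b=3); 3→4: 4^(4 + 1) + 2 = 1026; 1026−1 = 1025

15626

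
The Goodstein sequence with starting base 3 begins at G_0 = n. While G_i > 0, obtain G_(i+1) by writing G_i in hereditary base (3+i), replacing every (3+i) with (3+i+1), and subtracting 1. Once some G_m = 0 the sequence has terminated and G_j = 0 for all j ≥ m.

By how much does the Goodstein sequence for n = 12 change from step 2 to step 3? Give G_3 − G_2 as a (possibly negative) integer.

G_0=12  [base 3] 3^2 + 3  →[3↦4]→  4^2 + 4 = 20  −1 ⇒ G_1=19
G_1=19  [base 4] 4^2 + 3  →[4↦5]→  5^2 + 3 = 28  −1 ⇒ G_2=27
G_2=27  [base 5] 5^2 + 2  →[5↦6]→  6^2 + 2 = 38  −1 ⇒ G_3=37

10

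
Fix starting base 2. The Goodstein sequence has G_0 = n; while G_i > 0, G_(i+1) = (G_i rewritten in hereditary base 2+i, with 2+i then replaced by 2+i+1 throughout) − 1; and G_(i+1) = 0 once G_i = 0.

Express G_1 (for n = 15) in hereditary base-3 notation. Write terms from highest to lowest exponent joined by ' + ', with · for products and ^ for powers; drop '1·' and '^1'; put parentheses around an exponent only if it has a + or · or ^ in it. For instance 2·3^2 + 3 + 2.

G_0=15  [base 2] 2^(2 + 1) + 2^2 + 2 + 1  →[2↦3]→  3^(3 + 1) + 3^3 + 3 + 1 = 112  −1 ⇒ G_1=111
G_1=111  [base 3] 3^(3 + 1) + 3^3 + 3  →[3↦4]→  4^(4 + 1) + 4^4 + 4 = 1284  −1 ⇒ G_2=1283

3^(3 + 1) + 3^3 + 3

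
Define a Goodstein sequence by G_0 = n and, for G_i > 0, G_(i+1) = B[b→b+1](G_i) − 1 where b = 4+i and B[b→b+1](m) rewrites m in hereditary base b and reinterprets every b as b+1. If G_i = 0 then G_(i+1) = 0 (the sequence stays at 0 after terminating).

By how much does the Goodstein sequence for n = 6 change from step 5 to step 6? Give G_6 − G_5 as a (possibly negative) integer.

-1

G_0=6  [base 4] 4 + 2  →[4↦5]→  5 + 2 = 7  −1 ⇒ G_1=6
G_1=6  [base 5] 5 + 1  →[5↦6]→  6 + 1 = 7  −1 ⇒ G_2=6
G_2=6  [base 6] 6  →[6↦7]→  7 = 7  −1 ⇒ G_3=6
G_3=6  [base 7] 6  →[7↦8]→  6 = 6  −1 ⇒ G_4=5
G_4=5  [base 8] 5  →[8↦9]→  5 = 5  −1 ⇒ G_5=4
G_5=4  [base 9] 4  →[9↦10]→  4 = 4  −1 ⇒ G_6=3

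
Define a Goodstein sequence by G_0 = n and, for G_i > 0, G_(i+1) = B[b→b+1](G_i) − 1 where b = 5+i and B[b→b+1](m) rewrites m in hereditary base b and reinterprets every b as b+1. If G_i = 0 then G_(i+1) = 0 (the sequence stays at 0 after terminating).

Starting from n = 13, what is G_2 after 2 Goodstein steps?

base 5: 13 = 2·5 + 3; at 6: 2·6 + 3 = 15; next = 14
base 6: 14 = 2·6 + 2; at 7: 2·7 + 2 = 16; next = 15

15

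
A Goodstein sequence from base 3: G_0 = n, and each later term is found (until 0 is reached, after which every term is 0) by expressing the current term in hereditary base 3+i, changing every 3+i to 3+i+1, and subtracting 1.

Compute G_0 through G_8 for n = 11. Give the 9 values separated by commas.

11, 17, 25, 35, 39, 43, 47, 51, 55

i=0: 11 = 3^2 + 2 (b=3); 3→4: 4^2 + 2 = 18; 18−1 = 17
i=1: 17 = 4^2 + 1 (b=4); 4→5: 5^2 + 1 = 26; 26−1 = 25
i=2: 25 = 5^2 (b=5); 5→6: 6^2 = 36; 36−1 = 35
i=3: 35 = 5·6 + 5 (b=6); 6→7: 5·7 + 5 = 40; 40−1 = 39
i=4: 39 = 5·7 + 4 (b=7); 7→8: 5·8 + 4 = 44; 44−1 = 43
i=5: 43 = 5·8 + 3 (b=8); 8→9: 5·9 + 3 = 48; 48−1 = 47
i=6: 47 = 5·9 + 2 (b=9); 9→10: 5·10 + 2 = 52; 52−1 = 51
i=7: 51 = 5·10 + 1 (b=10); 10→11: 5·11 + 1 = 56; 56−1 = 55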